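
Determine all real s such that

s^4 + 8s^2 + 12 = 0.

No real solutions.

Let u = s^2. The equation becomes u^2 + 8u + 12 = 0.
Factor: (u + 2)(u + 6) = 0, so u = -2 or u = -6.
s^2 = -2 < 0 has no real solution.
s^2 = -6 < 0 has no real solution.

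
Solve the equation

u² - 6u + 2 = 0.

Discriminant: (-6)² − 4·1·2 = 28.
Quadratic formula: u = (6 ± √28) / 2.
So u = √(7) + 3 ≈ 5.6458 or u = 3 - √(7) ≈ 0.3542.

u = 0.3542 or u = 5.6458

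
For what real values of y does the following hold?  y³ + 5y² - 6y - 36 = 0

Possible rational roots are divisors of -36. Testing y = -3 gives 0, so (y + 3) is a factor.
Divide: y³ + 5y² - 6y - 36 = (y + 3)(y² + 2y - 12).
Apply the quadratic formula to y² + 2y - 12 = 0: y = (-2 ± √52)/2, i.e. y ≈ 2.6056 or y ≈ -4.6056.

y = -4.6056 or y = -3 or y = 2.6056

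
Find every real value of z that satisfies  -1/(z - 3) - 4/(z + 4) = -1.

Multiply both sides by (z - 3)(z + 4):
-(z + 4) - 4(z - 3) = -(z - 3)(z + 4).
Expand and collect terms: -z² + 4z + 4 = 0.
By the quadratic formula, z = (-4 ± √32) / -2, so z ≈ -0.8284 or z ≈ 4.8284.
Neither value makes a denominator zero (z ≠ 3, z ≠ -4), so both are valid.

z = -0.8284 or z = 4.8284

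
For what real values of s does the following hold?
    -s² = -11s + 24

s = 3 or s = 8

Bring every term to one side: -s² + 11s - 24 = 0.
Factor: -1(s - 8)(s - 3) = 0.
So s = 8 or s = 3.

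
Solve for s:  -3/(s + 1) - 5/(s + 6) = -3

Multiply both sides by (s + 1)(s + 6):
-3(s + 6) - 5(s + 1) = -3(s + 1)(s + 6).
Expand and collect terms: -3s² - 13s + 5 = 0.
By the quadratic formula, s = (13 ± √229) / -6, so s ≈ -4.6888 or s ≈ 0.3555.
Neither value makes a denominator zero (s ≠ -1, s ≠ -6), so both are valid.

s = -4.6888 or s = 0.3555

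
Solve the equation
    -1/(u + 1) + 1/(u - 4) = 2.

Multiply both sides by (u + 1)(u - 4):
-(u - 4) + (u + 1) = 2(u + 1)(u - 4).
Expand and collect terms: 2u² - 6u - 13 = 0.
By the quadratic formula, u = (6 ± √140) / 4, so u ≈ 4.458 or u ≈ -1.458.
Neither value makes a denominator zero (u ≠ -1, u ≠ 4), so both are valid.

u = -1.458 or u = 4.458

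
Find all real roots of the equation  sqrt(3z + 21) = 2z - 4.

Square both sides: 3z + 21 = (2z - 4)^2.
Expand and rearrange: 4z^2 - 19z - 5 = 0.
Solving gives z = 5 or z = -0.25.
Check each candidate in the original equation:
  z = 5: sqrt(36) = 6, while 2z - 4 = 6 — valid.
  z = -0.25: sqrt(20.25) = 4.5, while 2z - 4 = -4.5 — extraneous.

z = 5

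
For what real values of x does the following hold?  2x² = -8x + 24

x = -6 or x = 2

Bring every term to one side: 2x² + 8x - 24 = 0.
Factor: 2(x + 6)(x - 2) = 0.
So x = -6 or x = 2.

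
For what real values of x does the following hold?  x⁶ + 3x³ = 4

Let u = x³. The equation becomes u² + 3u - 4 = 0.
Factor: (u - 1)(u + 4) = 0, so u = 1 or u = -4.
x³ = 1 gives x = 1.
x³ = -4 gives x = -∛(4) ≈ -1.5874.

x = -1.5874 or x = 1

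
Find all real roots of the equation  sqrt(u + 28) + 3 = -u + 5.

Isolate the radical: sqrt(u + 28) = -u + 2.
Square both sides: u + 28 = (-u + 2)^2.
Expand and rearrange: u^2 - 5u - 24 = 0.
Solving gives u = 8 or u = -3.
Check each candidate in the original equation:
  u = 8: sqrt(36) = 6, while -u + 2 = -6 — extraneous.
  u = -3: sqrt(25) = 5, while -u + 2 = 5 — valid.

u = -3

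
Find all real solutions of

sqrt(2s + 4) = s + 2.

s = -2 or s = 0

Square both sides: 2s + 4 = (s + 2)^2.
Expand and rearrange: s^2 + 2s = 0.
Solving gives s = 0 or s = -2.
Check each candidate in the original equation:
  s = 0: sqrt(4) = 2, while s + 2 = 2 — valid.
  s = -2: sqrt(0) = 0, while s + 2 = 0 — valid.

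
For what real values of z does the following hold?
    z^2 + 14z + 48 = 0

Factor: (z + 6)(z + 8) = 0.
So z = -6 or z = -8.

z = -8 or z = -6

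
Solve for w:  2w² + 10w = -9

w = -3.8229 or w = -1.1771

Rearrange to standard form: 2w² + 10w + 9 = 0.
Discriminant: (10)² − 4·2·9 = 28.
Quadratic formula: w = (-10 ± √28) / 4.
So w = -5/2 + √(7)/2 ≈ -1.1771 or w = -5/2 - √(7)/2 ≈ -3.8229.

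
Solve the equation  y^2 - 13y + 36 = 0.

y = 4 or y = 9

Factor: (y - 4)(y - 9) = 0.
So y = 4 or y = 9.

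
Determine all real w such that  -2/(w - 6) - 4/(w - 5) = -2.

w = 5.5858 or w = 8.4142

Multiply both sides by (w - 6)(w - 5):
-2(w - 5) - 4(w - 6) = -2(w - 6)(w - 5).
Expand and collect terms: -2w² + 28w - 94 = 0.
By the quadratic formula, w = (-28 ± √32) / -4, so w ≈ 5.5858 or w ≈ 8.4142.
Neither value makes a denominator zero (w ≠ 6, w ≠ 5), so both are valid.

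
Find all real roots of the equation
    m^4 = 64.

m = -2.8284 or m = 2.8284

Let u = m^2. The equation becomes u^2 - 64 = 0.
Factor: (u - 8)(u + 8) = 0, so u = 8 or u = -8.
m^2 = 8 gives m = +/-2*sqrt(2) ~= +/-2.8284.
m^2 = -8 < 0 has no real solution.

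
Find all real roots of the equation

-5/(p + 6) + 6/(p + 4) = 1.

p = -8 or p = -1

Multiply both sides by (p + 6)(p + 4):
-5(p + 4) + 6(p + 6) = (p + 6)(p + 4).
Expand and collect terms: p^2 + 9p + 8 = 0.
Factor or apply the quadratic formula: p = -1 or p = -8.
Neither value makes a denominator zero (p != -6, p != -4), so both are valid.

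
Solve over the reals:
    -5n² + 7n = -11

Rearrange to standard form: -5n² + 7n + 11 = 0.
Discriminant: (7)² − 4·(-5)·11 = 269.
Quadratic formula: n = (-7 ± √269) / (-10).
So n = 7/10 - √(269)/10 ≈ -0.9401 or n = 7/10 + √(269)/10 ≈ 2.3401.

n = -0.9401 or n = 2.3401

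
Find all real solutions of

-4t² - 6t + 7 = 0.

Discriminant: (-6)² − 4·(-4)·7 = 148.
Quadratic formula: t = (6 ± √148) / (-8).
So t = -√(37)/4 - 3/4 ≈ -2.2707 or t = -3/4 + √(37)/4 ≈ 0.7707.

t = -2.2707 or t = 0.7707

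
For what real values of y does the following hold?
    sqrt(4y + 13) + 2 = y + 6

y = -3 or y = -1

Isolate the radical: sqrt(4y + 13) = y + 4.
Square both sides: 4y + 13 = (y + 4)^2.
Expand and rearrange: y^2 + 4y + 3 = 0.
Solving gives y = -1 or y = -3.
Check each candidate in the original equation:
  y = -1: sqrt(9) = 3, while y + 4 = 3 — valid.
  y = -3: sqrt(1) = 1, while y + 4 = 1 — valid.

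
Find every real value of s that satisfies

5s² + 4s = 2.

s = -1.1483 or s = 0.3483

Rearrange to standard form: 5s² + 4s - 2 = 0.
Discriminant: (4)² − 4·5·(-2) = 56.
Quadratic formula: s = (-4 ± √56) / 10.
So s = -2/5 + √(14)/5 ≈ 0.3483 or s = -√(14)/5 - 2/5 ≈ -1.1483.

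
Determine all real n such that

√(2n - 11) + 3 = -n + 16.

n = 10

Isolate the radical: √(2n - 11) = -n + 13.
Square both sides: 2n - 11 = (-n + 13)².
Expand and rearrange: n² - 28n + 180 = 0.
Solving gives n = 18 or n = 10.
Check each candidate in the original equation:
  n = 18: √(25) = 5, while -n + 13 = -5 — extraneous.
  n = 10: √(9) = 3, while -n + 13 = 3 — valid.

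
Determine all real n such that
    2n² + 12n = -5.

n = -5.5495 or n = -0.4505

Rearrange to standard form: 2n² + 12n + 5 = 0.
Discriminant: (12)² − 4·2·5 = 104.
Quadratic formula: n = (-12 ± √104) / 4.
So n = -3 + √(26)/2 ≈ -0.4505 or n = -3 - √(26)/2 ≈ -5.5495.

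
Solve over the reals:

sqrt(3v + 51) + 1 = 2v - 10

v = 10

Isolate the radical: sqrt(3v + 51) = 2v - 11.
Square both sides: 3v + 51 = (2v - 11)^2.
Expand and rearrange: 4v^2 - 47v + 70 = 0.
Solving gives v = 10 or v = 1.75.
Check each candidate in the original equation:
  v = 10: sqrt(81) = 9, while 2v - 11 = 9 — valid.
  v = 1.75: sqrt(56.25) = 7.5, while 2v - 11 = -7.5 — extraneous.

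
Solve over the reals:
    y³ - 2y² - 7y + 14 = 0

Possible rational roots are divisors of 14. Testing y = 2 gives 0, so (y - 2) is a factor.
Divide: y³ - 2y² - 7y + 14 = (y - 2)(y² - 7).
Apply the quadratic formula to y² - 7 = 0: y = (0 ± √28)/2, i.e. y ≈ 2.6458 or y ≈ -2.6458.

y = -2.6458 or y = 2 or y = 2.6458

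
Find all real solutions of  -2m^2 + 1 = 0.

Discriminant: (0)^2 - 4*(-2)*1 = 8.
Quadratic formula: m = (0 +/- sqrt(8)) / (-4).
So m = -sqrt(2)/2 ~= -0.7071 or m = sqrt(2)/2 ~= 0.7071.

m = -0.7071 or m = 0.7071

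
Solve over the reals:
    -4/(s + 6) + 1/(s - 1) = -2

s = -3.7656 or s = 0.2656

Multiply both sides by (s + 6)(s - 1):
-4(s - 1) + (s + 6) = -2(s + 6)(s - 1).
Expand and collect terms: -2s² - 7s + 2 = 0.
By the quadratic formula, s = (7 ± √65) / -4, so s ≈ -3.7656 or s ≈ 0.2656.
Neither value makes a denominator zero (s ≠ -6, s ≠ 1), so both are valid.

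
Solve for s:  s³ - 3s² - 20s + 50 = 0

s = -4.3166 or s = 2.3166 or s = 5

Possible rational roots are divisors of 50. Testing s = 5 gives 0, so (s - 5) is a factor.
Divide: s³ - 3s² - 20s + 50 = (s - 5)(s² + 2s - 10).
Apply the quadratic formula to s² + 2s - 10 = 0: s = (-2 ± √44)/2, i.e. s ≈ 2.3166 or s ≈ -4.3166.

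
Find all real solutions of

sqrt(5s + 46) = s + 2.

Square both sides: 5s + 46 = (s + 2)^2.
Expand and rearrange: s^2 - s - 42 = 0.
Solving gives s = 7 or s = -6.
Check each candidate in the original equation:
  s = 7: sqrt(81) = 9, while s + 2 = 9 — valid.
  s = -6: sqrt(16) = 4, while s + 2 = -4 — extraneous.

s = 7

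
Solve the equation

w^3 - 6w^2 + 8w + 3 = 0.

w = -0.3028 or w = 3 or w = 3.3028

Possible rational roots are divisors of 3. Testing w = 3 gives 0, so (w - 3) is a factor.
Divide: w^3 - 6w^2 + 8w + 3 = (w - 3)(w^2 - 3w - 1).
Apply the quadratic formula to w^2 - 3w - 1 = 0: w = (3 +/- sqrt(13))/2, i.e. w ~= 3.3028 or w ~= -0.3028.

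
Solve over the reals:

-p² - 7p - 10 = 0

p = -5 or p = -2

Factor: -1(p + 2)(p + 5) = 0.
So p = -2 or p = -5.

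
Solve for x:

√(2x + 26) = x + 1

x = 5

Square both sides: 2x + 26 = (x + 1)².
Expand and rearrange: x² - 25 = 0.
Solving gives x = 5 or x = -5.
Check each candidate in the original equation:
  x = 5: √(36) = 6, while x + 1 = 6 — valid.
  x = -5: √(16) = 4, while x + 1 = -4 — extraneous.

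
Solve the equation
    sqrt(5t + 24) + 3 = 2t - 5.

t = 8

Isolate the radical: sqrt(5t + 24) = 2t - 8.
Square both sides: 5t + 24 = (2t - 8)^2.
Expand and rearrange: 4t^2 - 37t + 40 = 0.
Solving gives t = 8 or t = 1.25.
Check each candidate in the original equation:
  t = 8: sqrt(64) = 8, while 2t - 8 = 8 — valid.
  t = 1.25: sqrt(30.25) = 5.5, while 2t - 8 = -5.5 — extraneous.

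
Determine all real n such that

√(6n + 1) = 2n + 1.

Square both sides: 6n + 1 = (2n + 1)².
Expand and rearrange: 4n² - 2n = 0.
Solving gives n = 0.5 or n = 0.
Check each candidate in the original equation:
  n = 0.5: √(4) = 2, while 2n + 1 = 2 — valid.
  n = 0: √(1) = 1, while 2n + 1 = 1 — valid.

n = 0 or n = 0.5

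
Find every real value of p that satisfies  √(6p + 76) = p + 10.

p = -2

Square both sides: 6p + 76 = (p + 10)².
Expand and rearrange: p² + 14p + 24 = 0.
Solving gives p = -2 or p = -12.
Check each candidate in the original equation:
  p = -2: √(64) = 8, while p + 10 = 8 — valid.
  p = -12: √(4) = 2, while p + 10 = -2 — extraneous.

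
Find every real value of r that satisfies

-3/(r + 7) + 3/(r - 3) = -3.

Multiply both sides by (r + 7)(r - 3):
-3(r - 3) + 3(r + 7) = -3(r + 7)(r - 3).
Expand and collect terms: -3r^2 - 12r + 33 = 0.
By the quadratic formula, r = (12 +/- sqrt(540)) / -6, so r ~= -5.873 or r ~= 1.873.
Neither value makes a denominator zero (r != -7, r != 3), so both are valid.

r = -5.873 or r = 1.873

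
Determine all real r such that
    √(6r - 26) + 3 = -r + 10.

Isolate the radical: √(6r - 26) = -r + 7.
Square both sides: 6r - 26 = (-r + 7)².
Expand and rearrange: r² - 20r + 75 = 0.
Solving gives r = 15 or r = 5.
Check each candidate in the original equation:
  r = 15: √(64) = 8, while -r + 7 = -8 — extraneous.
  r = 5: √(4) = 2, while -r + 7 = 2 — valid.

r = 5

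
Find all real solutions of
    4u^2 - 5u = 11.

u = -1.1472 or u = 2.3972

Rearrange to standard form: 4u^2 - 5u - 11 = 0.
Discriminant: (-5)^2 - 4*4*(-11) = 201.
Quadratic formula: u = (5 +/- sqrt(201)) / 8.
So u = 5/8 + sqrt(201)/8 ~= 2.3972 or u = 5/8 - sqrt(201)/8 ~= -1.1472.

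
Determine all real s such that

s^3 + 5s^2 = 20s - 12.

s = -7.772 or s = 0.772 or s = 2

Rearrange: s^3 + 5s^2 - 20s + 12 = 0.
Possible rational roots are divisors of 12. Testing s = 2 gives 0, so (s - 2) is a factor.
Divide: s^3 + 5s^2 - 20s + 12 = (s - 2)(s^2 + 7s - 6).
Apply the quadratic formula to s^2 + 7s - 6 = 0: s = (-7 +/- sqrt(73))/2, i.e. s ~= 0.772 or s ~= -7.772.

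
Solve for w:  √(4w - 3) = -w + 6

w = 3

Square both sides: 4w - 3 = (-w + 6)².
Expand and rearrange: w² - 16w + 39 = 0.
Solving gives w = 13 or w = 3.
Check each candidate in the original equation:
  w = 13: √(49) = 7, while -w + 6 = -7 — extraneous.
  w = 3: √(9) = 3, while -w + 6 = 3 — valid.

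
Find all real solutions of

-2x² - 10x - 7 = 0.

Discriminant: (-10)² − 4·(-2)·(-7) = 44.
Quadratic formula: x = (10 ± √44) / (-4).
So x = -5/2 - √(11)/2 ≈ -4.1583 or x = -5/2 + √(11)/2 ≈ -0.8417.

x = -4.1583 or x = -0.8417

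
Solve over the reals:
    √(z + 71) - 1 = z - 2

z = 10

Isolate the radical: √(z + 71) = z - 1.
Square both sides: z + 71 = (z - 1)².
Expand and rearrange: z² - 3z - 70 = 0.
Solving gives z = 10 or z = -7.
Check each candidate in the original equation:
  z = 10: √(81) = 9, while z - 1 = 9 — valid.
  z = -7: √(64) = 8, while z - 1 = -8 — extraneous.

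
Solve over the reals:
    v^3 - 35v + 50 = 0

Possible rational roots are divisors of 50. Testing v = 5 gives 0, so (v - 5) is a factor.
Divide: v^3 - 35v + 50 = (v - 5)(v^2 + 5v - 10).
Apply the quadratic formula to v^2 + 5v - 10 = 0: v = (-5 +/- sqrt(65))/2, i.e. v ~= 1.5311 or v ~= -6.5311.

v = -6.5311 or v = 1.5311 or v = 5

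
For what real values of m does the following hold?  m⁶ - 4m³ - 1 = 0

m = -0.618 or m = 1.618

Let u = m³. The equation becomes u² - 4u - 1 = 0.
By the quadratic formula, u = 2 + √(5) or u = 2 - √(5).
m³ = 2 + √(5) gives m = ∛(2 + √(5)) ≈ 1.618.
m³ = 2 - √(5) gives m = -∛(-2 + √(5)) ≈ -0.618.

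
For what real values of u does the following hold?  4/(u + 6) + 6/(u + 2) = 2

Multiply both sides by (u + 6)(u + 2):
4(u + 2) + 6(u + 6) = 2(u + 6)(u + 2).
Expand and collect terms: 2u^2 + 6u - 20 = 0.
Factor or apply the quadratic formula: u = 2 or u = -5.
Neither value makes a denominator zero (u != -6, u != -2), so both are valid.

u = -5 or u = 2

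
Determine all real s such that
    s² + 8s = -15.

s = -5 or s = -3

Bring every term to one side: s² + 8s + 15 = 0.
Factor: (s + 5)(s + 3) = 0.
So s = -5 or s = -3.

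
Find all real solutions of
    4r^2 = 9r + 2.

r = -0.2038 or r = 2.4538

Rearrange to standard form: 4r^2 - 9r - 2 = 0.
Discriminant: (-9)^2 - 4*4*(-2) = 113.
Quadratic formula: r = (9 +/- sqrt(113)) / 8.
So r = 9/8 + sqrt(113)/8 ~= 2.4538 or r = 9/8 - sqrt(113)/8 ~= -0.2038.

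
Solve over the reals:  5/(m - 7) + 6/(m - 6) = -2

m = 0.9105 or m = 6.5895

Multiply both sides by (m - 7)(m - 6):
5(m - 6) + 6(m - 7) = -2(m - 7)(m - 6).
Expand and collect terms: -2m^2 + 15m - 12 = 0.
By the quadratic formula, m = (-15 +/- sqrt(129)) / -4, so m ~= 0.9105 or m ~= 6.5895.
Neither value makes a denominator zero (m != 7, m != 6), so both are valid.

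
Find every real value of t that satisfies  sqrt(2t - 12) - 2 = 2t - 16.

Isolate the radical: sqrt(2t - 12) = 2t - 14.
Square both sides: 2t - 12 = (2t - 14)^2.
Expand and rearrange: 4t^2 - 58t + 208 = 0.
Solving gives t = 8 or t = 6.5.
Check each candidate in the original equation:
  t = 8: sqrt(4) = 2, while 2t - 14 = 2 — valid.
  t = 6.5: sqrt(1) = 1, while 2t - 14 = -1 — extraneous.

t = 8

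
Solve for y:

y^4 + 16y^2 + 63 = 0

Let u = y^2. The equation becomes u^2 + 16u + 63 = 0.
Factor: (u + 7)(u + 9) = 0, so u = -7 or u = -9.
y^2 = -7 < 0 has no real solution.
y^2 = -9 < 0 has no real solution.

No real solutions.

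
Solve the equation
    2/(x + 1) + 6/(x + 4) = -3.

Multiply both sides by (x + 1)(x + 4):
2(x + 4) + 6(x + 1) = -3(x + 1)(x + 4).
Expand and collect terms: -3x² - 23x - 26 = 0.
By the quadratic formula, x = (23 ± √217) / -6, so x ≈ -6.2885 or x ≈ -1.3782.
Neither value makes a denominator zero (x ≠ -1, x ≠ -4), so both are valid.

x = -6.2885 or x = -1.3782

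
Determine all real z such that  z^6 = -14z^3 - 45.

z = -2.0801 or z = -1.71

Let u = z^3. The equation becomes u^2 + 14u + 45 = 0.
Factor: (u + 9)(u + 5) = 0, so u = -9 or u = -5.
z^3 = -9 gives z = -(9)^(1/3) ~= -2.0801.
z^3 = -5 gives z = -(5)^(1/3) ~= -1.71.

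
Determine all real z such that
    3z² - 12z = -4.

Rearrange to standard form: 3z² - 12z + 4 = 0.
Discriminant: (-12)² − 4·3·4 = 96.
Quadratic formula: z = (12 ± √96) / 6.
So z = 2·√(6)/3 + 2 ≈ 3.633 or z = 2 - 2·√(6)/3 ≈ 0.367.

z = 0.367 or z = 3.633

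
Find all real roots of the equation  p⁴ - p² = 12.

p = -2 or p = 2

Let u = p². The equation becomes u² - u - 12 = 0.
Factor: (u + 3)(u - 4) = 0, so u = -3 or u = 4.
p² = -3 < 0 has no real solution.
p² = 4 gives p = ±2.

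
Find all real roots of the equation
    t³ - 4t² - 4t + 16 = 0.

t = -2 or t = 2 or t = 4

Possible rational roots are divisors of 16. Testing t = 4 gives 0, so (t - 4) is a factor.
Divide: t³ - 4t² - 4t + 16 = (t - 4)(t² - 4).
Factor the quadratic: t = 2 or t = -2.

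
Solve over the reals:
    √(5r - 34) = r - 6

Square both sides: 5r - 34 = (r - 6)².
Expand and rearrange: r² - 17r + 70 = 0.
Solving gives r = 10 or r = 7.
Check each candidate in the original equation:
  r = 10: √(16) = 4, while r - 6 = 4 — valid.
  r = 7: √(1) = 1, while r - 6 = 1 — valid.

r = 7 or r = 10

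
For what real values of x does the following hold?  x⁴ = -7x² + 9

x = -1.0535 or x = 1.0535

Let u = x². The equation becomes u² + 7u - 9 = 0.
By the quadratic formula, u = -7/2 + √(85)/2 or u = -√(85)/2 - 7/2.
x² = -7/2 + √(85)/2 gives x = ±√(-7/2 + √(85)/2) ≈ ±1.0535.
x² = -√(85)/2 - 7/2 < 0 has no real solution.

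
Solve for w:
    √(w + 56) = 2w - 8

Square both sides: w + 56 = (2w - 8)².
Expand and rearrange: 4w² - 33w + 8 = 0.
Solving gives w = 8 or w = 0.25.
Check each candidate in the original equation:
  w = 8: √(64) = 8, while 2w - 8 = 8 — valid.
  w = 0.25: √(56.25) = 7.5, while 2w - 8 = -7.5 — extraneous.

w = 8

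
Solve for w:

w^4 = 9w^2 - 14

w = -2.6458 or w = -1.4142 or w = 1.4142 or w = 2.6458

Let u = w^2. The equation becomes u^2 - 9u + 14 = 0.
Factor: (u - 7)(u - 2) = 0, so u = 7 or u = 2.
w^2 = 7 gives w = +/-sqrt(7) ~= +/-2.6458.
w^2 = 2 gives w = +/-sqrt(2) ~= +/-1.4142.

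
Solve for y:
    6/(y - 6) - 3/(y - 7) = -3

y = 4.5858 or y = 7.4142

Multiply both sides by (y - 6)(y - 7):
6(y - 7) - 3(y - 6) = -3(y - 6)(y - 7).
Expand and collect terms: -3y² + 36y - 102 = 0.
By the quadratic formula, y = (-36 ± √72) / -6, so y ≈ 4.5858 or y ≈ 7.4142.
Neither value makes a denominator zero (y ≠ 6, y ≠ 7), so both are valid.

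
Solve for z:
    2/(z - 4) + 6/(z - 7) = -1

Multiply both sides by (z - 4)(z - 7):
2(z - 7) + 6(z - 4) = -(z - 4)(z - 7).
Expand and collect terms: -z^2 + 3z + 10 = 0.
Factor or apply the quadratic formula: z = -2 or z = 5.
Neither value makes a denominator zero (z != 4, z != 7), so both are valid.

z = -2 or z = 5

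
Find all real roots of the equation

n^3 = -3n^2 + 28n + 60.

n = -6 or n = -2 or n = 5

Rearrange: n^3 + 3n^2 - 28n - 60 = 0.
Possible rational roots are divisors of -60. Testing n = 5 gives 0, so (n - 5) is a factor.
Divide: n^3 + 3n^2 - 28n - 60 = (n - 5)(n^2 + 8n + 12).
Factor the quadratic: n = -2 or n = -6.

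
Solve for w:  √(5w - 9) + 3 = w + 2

w = 2 or w = 5

Isolate the radical: √(5w - 9) = w - 1.
Square both sides: 5w - 9 = (w - 1)².
Expand and rearrange: w² - 7w + 10 = 0.
Solving gives w = 5 or w = 2.
Check each candidate in the original equation:
  w = 5: √(16) = 4, while w - 1 = 4 — valid.
  w = 2: √(1) = 1, while w - 1 = 1 — valid.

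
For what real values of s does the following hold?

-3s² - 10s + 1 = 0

Discriminant: (-10)² − 4·(-3)·1 = 112.
Quadratic formula: s = (10 ± √112) / (-6).
So s = -2·√(7)/3 - 5/3 ≈ -3.4305 or s = -5/3 + 2·√(7)/3 ≈ 0.0972.

s = -3.4305 or s = 0.0972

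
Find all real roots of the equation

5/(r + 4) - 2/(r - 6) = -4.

Multiply both sides by (r + 4)(r - 6):
5(r - 6) - 2(r + 4) = -4(r + 4)(r - 6).
Expand and collect terms: -4r^2 + 5r + 134 = 0.
By the quadratic formula, r = (-5 +/- sqrt(2169)) / -8, so r ~= -5.1966 or r ~= 6.4466.
Neither value makes a denominator zero (r != -4, r != 6), so both are valid.

r = -5.1966 or r = 6.4466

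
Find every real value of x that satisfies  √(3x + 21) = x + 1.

x = 5

Square both sides: 3x + 21 = (x + 1)².
Expand and rearrange: x² - x - 20 = 0.
Solving gives x = 5 or x = -4.
Check each candidate in the original equation:
  x = 5: √(36) = 6, while x + 1 = 6 — valid.
  x = -4: √(9) = 3, while x + 1 = -3 — extraneous.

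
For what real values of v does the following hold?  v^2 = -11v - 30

Bring every term to one side: v^2 + 11v + 30 = 0.
Factor: (v + 5)(v + 6) = 0.
So v = -5 or v = -6.

v = -6 or v = -5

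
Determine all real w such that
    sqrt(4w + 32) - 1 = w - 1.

w = 8

Isolate the radical: sqrt(4w + 32) = w.
Square both sides: 4w + 32 = (w)^2.
Expand and rearrange: w^2 - 4w - 32 = 0.
Solving gives w = 8 or w = -4.
Check each candidate in the original equation:
  w = 8: sqrt(64) = 8, while w = 8 — valid.
  w = -4: sqrt(16) = 4, while w = -4 — extraneous.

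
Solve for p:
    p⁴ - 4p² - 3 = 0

Let u = p². The equation becomes u² - 4u - 3 = 0.
By the quadratic formula, u = 2 + √(7) or u = 2 - √(7).
p² = 2 + √(7) gives p = ±√(2 + √(7)) ≈ ±2.1554.
p² = 2 - √(7) < 0 has no real solution.

p = -2.1554 or p = 2.1554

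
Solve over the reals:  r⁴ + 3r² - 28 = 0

Let u = r². The equation becomes u² + 3u - 28 = 0.
Factor: (u + 7)(u - 4) = 0, so u = -7 or u = 4.
r² = -7 < 0 has no real solution.
r² = 4 gives r = ±2.

r = -2 or r = 2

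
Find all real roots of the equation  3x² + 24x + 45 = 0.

Factor: 3(x + 3)(x + 5) = 0.
So x = -3 or x = -5.

x = -5 or x = -3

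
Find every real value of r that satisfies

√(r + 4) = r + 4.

r = -4 or r = -3

Square both sides: r + 4 = (r + 4)².
Expand and rearrange: r² + 7r + 12 = 0.
Solving gives r = -3 or r = -4.
Check each candidate in the original equation:
  r = -3: √(1) = 1, while r + 4 = 1 — valid.
  r = -4: √(0) = 0, while r + 4 = 0 — valid.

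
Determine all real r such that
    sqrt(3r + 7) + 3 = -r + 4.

r = -1

Isolate the radical: sqrt(3r + 7) = -r + 1.
Square both sides: 3r + 7 = (-r + 1)^2.
Expand and rearrange: r^2 - 5r - 6 = 0.
Solving gives r = 6 or r = -1.
Check each candidate in the original equation:
  r = 6: sqrt(25) = 5, while -r + 1 = -5 — extraneous.
  r = -1: sqrt(4) = 2, while -r + 1 = 2 — valid.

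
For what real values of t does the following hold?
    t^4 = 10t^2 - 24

t = -2.4495 or t = -2 or t = 2 or t = 2.4495

Let u = t^2. The equation becomes u^2 - 10u + 24 = 0.
Factor: (u - 4)(u - 6) = 0, so u = 4 or u = 6.
t^2 = 4 gives t = +/-2.
t^2 = 6 gives t = +/-sqrt(6) ~= +/-2.4495.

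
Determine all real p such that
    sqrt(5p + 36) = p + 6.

p = 0

Square both sides: 5p + 36 = (p + 6)^2.
Expand and rearrange: p^2 + 7p = 0.
Solving gives p = 0 or p = -7.
Check each candidate in the original equation:
  p = 0: sqrt(36) = 6, while p + 6 = 6 — valid.
  p = -7: sqrt(1) = 1, while p + 6 = -1 — extraneous.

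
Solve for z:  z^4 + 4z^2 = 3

z = -0.8036 or z = 0.8036

Let u = z^2. The equation becomes u^2 + 4u - 3 = 0.
By the quadratic formula, u = -2 + sqrt(7) or u = -sqrt(7) - 2.
z^2 = -2 + sqrt(7) gives z = +/-sqrt(-2 + sqrt(7)) ~= +/-0.8036.
z^2 = -sqrt(7) - 2 < 0 has no real solution.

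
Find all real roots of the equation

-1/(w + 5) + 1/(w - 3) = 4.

Multiply both sides by (w + 5)(w - 3):
-(w - 3) + (w + 5) = 4(w + 5)(w - 3).
Expand and collect terms: 4w² + 8w - 68 = 0.
By the quadratic formula, w = (-8 ± √1152) / 8, so w ≈ 3.2426 or w ≈ -5.2426.
Neither value makes a denominator zero (w ≠ -5, w ≠ 3), so both are valid.

w = -5.2426 or w = 3.2426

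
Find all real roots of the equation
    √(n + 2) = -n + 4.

n = 2

Square both sides: n + 2 = (-n + 4)².
Expand and rearrange: n² - 9n + 14 = 0.
Solving gives n = 7 or n = 2.
Check each candidate in the original equation:
  n = 7: √(9) = 3, while -n + 4 = -3 — extraneous.
  n = 2: √(4) = 2, while -n + 4 = 2 — valid.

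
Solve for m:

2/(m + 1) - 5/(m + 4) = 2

Multiply both sides by (m + 1)(m + 4):
2(m + 4) - 5(m + 1) = 2(m + 1)(m + 4).
Expand and collect terms: 2m^2 + 13m + 5 = 0.
By the quadratic formula, m = (-13 +/- sqrt(129)) / 4, so m ~= -0.4105 or m ~= -6.0895.
Neither value makes a denominator zero (m != -1, m != -4), so both are valid.

m = -6.0895 or m = -0.4105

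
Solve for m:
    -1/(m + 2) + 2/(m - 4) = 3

m = -2.3014 or m = 4.6348

Multiply both sides by (m + 2)(m - 4):
-(m - 4) + 2(m + 2) = 3(m + 2)(m - 4).
Expand and collect terms: 3m^2 - 7m - 32 = 0.
By the quadratic formula, m = (7 +/- sqrt(433)) / 6, so m ~= 4.6348 or m ~= -2.3014.
Neither value makes a denominator zero (m != -2, m != 4), so both are valid.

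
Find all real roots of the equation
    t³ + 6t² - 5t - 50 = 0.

Possible rational roots are divisors of -50. Testing t = -5 gives 0, so (t + 5) is a factor.
Divide: t³ + 6t² - 5t - 50 = (t + 5)(t² + t - 10).
Apply the quadratic formula to t² + t - 10 = 0: t = (-1 ± √41)/2, i.e. t ≈ 2.7016 or t ≈ -3.7016.

t = -5 or t = -3.7016 or t = 2.7016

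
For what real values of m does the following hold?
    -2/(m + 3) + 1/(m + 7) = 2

Multiply both sides by (m + 3)(m + 7):
-2(m + 7) + (m + 3) = 2(m + 3)(m + 7).
Expand and collect terms: 2m^2 + 21m + 53 = 0.
By the quadratic formula, m = (-21 +/- sqrt(17)) / 4, so m ~= -4.2192 or m ~= -6.2808.
Neither value makes a denominator zero (m != -3, m != -7), so both are valid.

m = -6.2808 or m = -4.2192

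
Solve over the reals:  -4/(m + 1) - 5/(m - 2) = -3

m = -0.2361 or m = 4.2361

Multiply both sides by (m + 1)(m - 2):
-4(m - 2) - 5(m + 1) = -3(m + 1)(m - 2).
Expand and collect terms: -3m² + 12m + 3 = 0.
By the quadratic formula, m = (-12 ± √180) / -6, so m ≈ -0.2361 or m ≈ 4.2361.
Neither value makes a denominator zero (m ≠ -1, m ≠ 2), so both are valid.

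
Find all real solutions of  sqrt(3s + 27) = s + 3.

Square both sides: 3s + 27 = (s + 3)^2.
Expand and rearrange: s^2 + 3s - 18 = 0.
Solving gives s = 3 or s = -6.
Check each candidate in the original equation:
  s = 3: sqrt(36) = 6, while s + 3 = 6 — valid.
  s = -6: sqrt(9) = 3, while s + 3 = -3 — extraneous.

s = 3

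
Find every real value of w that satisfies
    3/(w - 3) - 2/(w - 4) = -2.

w = 2 or w = 4.5

Multiply both sides by (w - 3)(w - 4):
3(w - 4) - 2(w - 3) = -2(w - 3)(w - 4).
Expand and collect terms: -2w² + 13w - 18 = 0.
Factor or apply the quadratic formula: w = 2 or w = 4.5.
Neither value makes a denominator zero (w ≠ 3, w ≠ 4), so both are valid.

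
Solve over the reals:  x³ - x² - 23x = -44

Rearrange: x³ - x² - 23x + 44 = 0.
Possible rational roots are divisors of 44. Testing x = 4 gives 0, so (x - 4) is a factor.
Divide: x³ - x² - 23x + 44 = (x - 4)(x² + 3x - 11).
Apply the quadratic formula to x² + 3x - 11 = 0: x = (-3 ± √53)/2, i.e. x ≈ 2.1401 or x ≈ -5.1401.

x = -5.1401 or x = 2.1401 or x = 4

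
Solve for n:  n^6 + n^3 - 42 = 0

n = -1.9129 or n = 1.8171

Let u = n^3. The equation becomes u^2 + u - 42 = 0.
Factor: (u - 6)(u + 7) = 0, so u = 6 or u = -7.
n^3 = 6 gives n = (6)^(1/3) ~= 1.8171.
n^3 = -7 gives n = -(7)^(1/3) ~= -1.9129.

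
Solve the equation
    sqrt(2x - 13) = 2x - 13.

x = 6.5 or x = 7

Square both sides: 2x - 13 = (2x - 13)^2.
Expand and rearrange: 4x^2 - 54x + 182 = 0.
Solving gives x = 7 or x = 6.5.
Check each candidate in the original equation:
  x = 7: sqrt(1) = 1, while 2x - 13 = 1 — valid.
  x = 6.5: sqrt(0) = 0, while 2x - 13 = 0 — valid.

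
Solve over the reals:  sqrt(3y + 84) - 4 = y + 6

y = -1

Isolate the radical: sqrt(3y + 84) = y + 10.
Square both sides: 3y + 84 = (y + 10)^2.
Expand and rearrange: y^2 + 17y + 16 = 0.
Solving gives y = -1 or y = -16.
Check each candidate in the original equation:
  y = -1: sqrt(81) = 9, while y + 10 = 9 — valid.
  y = -16: sqrt(36) = 6, while y + 10 = -6 — extraneous.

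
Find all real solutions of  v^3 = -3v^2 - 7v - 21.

Rearrange: v^3 + 3v^2 + 7v + 21 = 0.
Possible rational roots are divisors of 21. Testing v = -3 gives 0, so (v + 3) is a factor.
Divide: v^3 + 3v^2 + 7v + 21 = (v + 3)(v^2 + 7).
The quadratic v^2 + 7 has discriminant -28 < 0, so no further real roots.

v = -3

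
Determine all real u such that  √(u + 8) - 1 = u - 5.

Isolate the radical: √(u + 8) = u - 4.
Square both sides: u + 8 = (u - 4)².
Expand and rearrange: u² - 9u + 8 = 0.
Solving gives u = 8 or u = 1.
Check each candidate in the original equation:
  u = 8: √(16) = 4, while u - 4 = 4 — valid.
  u = 1: √(9) = 3, while u - 4 = -3 — extraneous.

u = 8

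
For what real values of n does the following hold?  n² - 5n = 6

n = -1 or n = 6

Bring every term to one side: n² - 5n - 6 = 0.
Factor: (n + 1)(n - 6) = 0.
So n = -1 or n = 6.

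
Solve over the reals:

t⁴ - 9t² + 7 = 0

Let u = t². The equation becomes u² - 9u + 7 = 0.
By the quadratic formula, u = √(53)/2 + 9/2 or u = 9/2 - √(53)/2.
t² = √(53)/2 + 9/2 gives t = ±√(√(53)/2 + 9/2) ≈ ±2.8531.
t² = 9/2 - √(53)/2 gives t = ±√(9/2 - √(53)/2) ≈ ±0.9273.

t = -2.8531 or t = -0.9273 or t = 0.9273 or t = 2.8531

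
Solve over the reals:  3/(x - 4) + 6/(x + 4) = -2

Multiply both sides by (x - 4)(x + 4):
3(x + 4) + 6(x - 4) = -2(x - 4)(x + 4).
Expand and collect terms: -2x² - 9x + 44 = 0.
By the quadratic formula, x = (9 ± √433) / -4, so x ≈ -7.4522 or x ≈ 2.9522.
Neither value makes a denominator zero (x ≠ 4, x ≠ -4), so both are valid.

x = -7.4522 or x = 2.9522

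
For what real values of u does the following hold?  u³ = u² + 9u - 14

u = -3.1926 or u = 2 or u = 2.1926

Rearrange: u³ - u² - 9u + 14 = 0.
Possible rational roots are divisors of 14. Testing u = 2 gives 0, so (u - 2) is a factor.
Divide: u³ - u² - 9u + 14 = (u - 2)(u² + u - 7).
Apply the quadratic formula to u² + u - 7 = 0: u = (-1 ± √29)/2, i.e. u ≈ 2.1926 or u ≈ -3.1926.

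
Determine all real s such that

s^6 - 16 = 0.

Let u = s^3. The equation becomes u^2 - 16 = 0.
Factor: (u + 4)(u - 4) = 0, so u = -4 or u = 4.
s^3 = -4 gives s = -(4)^(1/3) ~= -1.5874.
s^3 = 4 gives s = (4)^(1/3) ~= 1.5874.

s = -1.5874 or s = 1.5874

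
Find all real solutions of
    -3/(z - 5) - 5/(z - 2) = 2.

z = -1.2839 or z = 4.2839

Multiply both sides by (z - 5)(z - 2):
-3(z - 2) - 5(z - 5) = 2(z - 5)(z - 2).
Expand and collect terms: 2z^2 - 6z - 11 = 0.
By the quadratic formula, z = (6 +/- sqrt(124)) / 4, so z ~= 4.2839 or z ~= -1.2839.
Neither value makes a denominator zero (z != 5, z != 2), so both are valid.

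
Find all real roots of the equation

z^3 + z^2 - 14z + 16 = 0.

Possible rational roots are divisors of 16. Testing z = 2 gives 0, so (z - 2) is a factor.
Divide: z^3 + z^2 - 14z + 16 = (z - 2)(z^2 + 3z - 8).
Apply the quadratic formula to z^2 + 3z - 8 = 0: z = (-3 +/- sqrt(41))/2, i.e. z ~= 1.7016 or z ~= -4.7016.

z = -4.7016 or z = 1.7016 or z = 2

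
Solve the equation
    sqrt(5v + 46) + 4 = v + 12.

v = -2

Isolate the radical: sqrt(5v + 46) = v + 8.
Square both sides: 5v + 46 = (v + 8)^2.
Expand and rearrange: v^2 + 11v + 18 = 0.
Solving gives v = -2 or v = -9.
Check each candidate in the original equation:
  v = -2: sqrt(36) = 6, while v + 8 = 6 — valid.
  v = -9: sqrt(1) = 1, while v + 8 = -1 — extraneous.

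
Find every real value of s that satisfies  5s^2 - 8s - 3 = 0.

Discriminant: (-8)^2 - 4*5*(-3) = 124.
Quadratic formula: s = (8 +/- sqrt(124)) / 10.
So s = 4/5 + sqrt(31)/5 ~= 1.9136 or s = 4/5 - sqrt(31)/5 ~= -0.3136.

s = -0.3136 or s = 1.9136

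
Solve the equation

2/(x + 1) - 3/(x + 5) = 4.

Multiply both sides by (x + 1)(x + 5):
2(x + 5) - 3(x + 1) = 4(x + 1)(x + 5).
Expand and collect terms: 4x^2 + 25x + 13 = 0.
By the quadratic formula, x = (-25 +/- sqrt(417)) / 8, so x ~= -0.5724 or x ~= -5.6776.
Neither value makes a denominator zero (x != -1, x != -5), so both are valid.

x = -5.6776 or x = -0.5724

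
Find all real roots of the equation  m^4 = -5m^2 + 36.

m = -2 or m = 2

Let u = m^2. The equation becomes u^2 + 5u - 36 = 0.
Factor: (u - 4)(u + 9) = 0, so u = 4 or u = -9.
m^2 = 4 gives m = +/-2.
m^2 = -9 < 0 has no real solution.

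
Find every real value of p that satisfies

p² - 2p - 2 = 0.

Discriminant: (-2)² − 4·1·(-2) = 12.
Quadratic formula: p = (2 ± √12) / 2.
So p = 1 + √(3) ≈ 2.7321 or p = 1 - √(3) ≈ -0.7321.

p = -0.7321 or p = 2.7321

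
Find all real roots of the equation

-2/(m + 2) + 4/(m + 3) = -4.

m = -3.7808 or m = -1.7192

Multiply both sides by (m + 2)(m + 3):
-2(m + 3) + 4(m + 2) = -4(m + 2)(m + 3).
Expand and collect terms: -4m^2 - 22m - 26 = 0.
By the quadratic formula, m = (22 +/- sqrt(68)) / -8, so m ~= -3.7808 or m ~= -1.7192.
Neither value makes a denominator zero (m != -2, m != -3), so both are valid.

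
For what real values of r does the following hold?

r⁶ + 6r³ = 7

r = -1.9129 or r = 1

Let u = r³. The equation becomes u² + 6u - 7 = 0.
Factor: (u - 1)(u + 7) = 0, so u = 1 or u = -7.
r³ = 1 gives r = 1.
r³ = -7 gives r = -∛(7) ≈ -1.9129.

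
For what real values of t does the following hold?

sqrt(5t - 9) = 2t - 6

Square both sides: 5t - 9 = (2t - 6)^2.
Expand and rearrange: 4t^2 - 29t + 45 = 0.
Solving gives t = 5 or t = 2.25.
Check each candidate in the original equation:
  t = 5: sqrt(16) = 4, while 2t - 6 = 4 — valid.
  t = 2.25: sqrt(2.25) = 1.5, while 2t - 6 = -1.5 — extraneous.

t = 5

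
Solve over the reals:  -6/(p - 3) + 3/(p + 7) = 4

Multiply both sides by (p - 3)(p + 7):
-6(p + 7) + 3(p - 3) = 4(p - 3)(p + 7).
Expand and collect terms: 4p² + 19p - 33 = 0.
By the quadratic formula, p = (-19 ± √889) / 8, so p ≈ 1.352 or p ≈ -6.102.
Neither value makes a denominator zero (p ≠ 3, p ≠ -7), so both are valid.

p = -6.102 or p = 1.352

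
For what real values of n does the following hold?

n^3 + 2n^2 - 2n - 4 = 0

n = -2 or n = -1.4142 or n = 1.4142

Possible rational roots are divisors of -4. Testing n = -2 gives 0, so (n + 2) is a factor.
Divide: n^3 + 2n^2 - 2n - 4 = (n + 2)(n^2 - 2).
Apply the quadratic formula to n^2 - 2 = 0: n = (0 +/- sqrt(8))/2, i.e. n ~= 1.4142 or n ~= -1.4142.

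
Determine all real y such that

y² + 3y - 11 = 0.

y = -5.1401 or y = 2.1401

Discriminant: (3)² − 4·1·(-11) = 53.
Quadratic formula: y = (-3 ± √53) / 2.
So y = -3/2 + √(53)/2 ≈ 2.1401 or y = -√(53)/2 - 3/2 ≈ -5.1401.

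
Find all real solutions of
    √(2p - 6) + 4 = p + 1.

Isolate the radical: √(2p - 6) = p - 3.
Square both sides: 2p - 6 = (p - 3)².
Expand and rearrange: p² - 8p + 15 = 0.
Solving gives p = 5 or p = 3.
Check each candidate in the original equation:
  p = 5: √(4) = 2, while p - 3 = 2 — valid.
  p = 3: √(0) = 0, while p - 3 = 0 — valid.

p = 3 or p = 5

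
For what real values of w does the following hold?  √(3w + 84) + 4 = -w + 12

Isolate the radical: √(3w + 84) = -w + 8.
Square both sides: 3w + 84 = (-w + 8)².
Expand and rearrange: w² - 19w - 20 = 0.
Solving gives w = 20 or w = -1.
Check each candidate in the original equation:
  w = 20: √(144) = 12, while -w + 8 = -12 — extraneous.
  w = -1: √(81) = 9, while -w + 8 = 9 — valid.

w = -1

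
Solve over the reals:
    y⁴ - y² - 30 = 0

y = -2.4495 or y = 2.4495

Let u = y². The equation becomes u² - u - 30 = 0.
Factor: (u + 5)(u - 6) = 0, so u = -5 or u = 6.
y² = -5 < 0 has no real solution.
y² = 6 gives y = ±√(6) ≈ ±2.4495.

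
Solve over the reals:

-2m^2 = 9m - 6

m = -5.0895 or m = 0.5895

Rearrange to standard form: -2m^2 - 9m + 6 = 0.
Discriminant: (-9)^2 - 4*(-2)*6 = 129.
Quadratic formula: m = (9 +/- sqrt(129)) / (-4).
So m = -sqrt(129)/4 - 9/4 ~= -5.0895 or m = -9/4 + sqrt(129)/4 ~= 0.5895.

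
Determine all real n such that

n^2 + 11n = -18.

Bring every term to one side: n^2 + 11n + 18 = 0.
Factor: (n + 2)(n + 9) = 0.
So n = -2 or n = -9.

n = -9 or n = -2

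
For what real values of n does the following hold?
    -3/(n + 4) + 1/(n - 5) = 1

n = -6.765 or n = 5.765

Multiply both sides by (n + 4)(n - 5):
-3(n - 5) + (n + 4) = (n + 4)(n - 5).
Expand and collect terms: n² + n - 39 = 0.
By the quadratic formula, n = (-1 ± √157) / 2, so n ≈ 5.765 or n ≈ -6.765.
Neither value makes a denominator zero (n ≠ -4, n ≠ 5), so both are valid.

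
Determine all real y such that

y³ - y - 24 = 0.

Possible rational roots are divisors of -24. Testing y = 3 gives 0, so (y - 3) is a factor.
Divide: y³ - y - 24 = (y - 3)(y² + 3y + 8).
The quadratic y² + 3y + 8 has discriminant -23 < 0, so no further real roots.

y = 3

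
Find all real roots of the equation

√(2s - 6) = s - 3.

Square both sides: 2s - 6 = (s - 3)².
Expand and rearrange: s² - 8s + 15 = 0.
Solving gives s = 5 or s = 3.
Check each candidate in the original equation:
  s = 5: √(4) = 2, while s - 3 = 2 — valid.
  s = 3: √(0) = 0, while s - 3 = 0 — valid.

s = 3 or s = 5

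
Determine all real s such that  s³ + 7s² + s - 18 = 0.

s = -6.4051 or s = -2 or s = 1.4051

Possible rational roots are divisors of -18. Testing s = -2 gives 0, so (s + 2) is a factor.
Divide: s³ + 7s² + s - 18 = (s + 2)(s² + 5s - 9).
Apply the quadratic formula to s² + 5s - 9 = 0: s = (-5 ± √61)/2, i.e. s ≈ 1.4051 or s ≈ -6.4051.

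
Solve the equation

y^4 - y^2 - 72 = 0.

y = -3 or y = 3

Let u = y^2. The equation becomes u^2 - u - 72 = 0.
Factor: (u - 9)(u + 8) = 0, so u = 9 or u = -8.
y^2 = 9 gives y = +/-3.
y^2 = -8 < 0 has no real solution.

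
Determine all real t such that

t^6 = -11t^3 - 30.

t = -1.8171 or t = -1.71

Let u = t^3. The equation becomes u^2 + 11u + 30 = 0.
Factor: (u + 6)(u + 5) = 0, so u = -6 or u = -5.
t^3 = -6 gives t = -(6)^(1/3) ~= -1.8171.
t^3 = -5 gives t = -(5)^(1/3) ~= -1.71.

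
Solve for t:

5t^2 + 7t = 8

t = -2.1457 or t = 0.7457

Rearrange to standard form: 5t^2 + 7t - 8 = 0.
Discriminant: (7)^2 - 4*5*(-8) = 209.
Quadratic formula: t = (-7 +/- sqrt(209)) / 10.
So t = -7/10 + sqrt(209)/10 ~= 0.7457 or t = -sqrt(209)/10 - 7/10 ~= -2.1457.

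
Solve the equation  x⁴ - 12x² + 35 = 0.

x = -2.6458 or x = -2.2361 or x = 2.2361 or x = 2.6458

Let u = x². The equation becomes u² - 12u + 35 = 0.
Factor: (u - 5)(u - 7) = 0, so u = 5 or u = 7.
x² = 5 gives x = ±√(5) ≈ ±2.2361.
x² = 7 gives x = ±√(7) ≈ ±2.6458.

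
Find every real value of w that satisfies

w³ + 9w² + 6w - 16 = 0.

w = -8 or w = -2 or w = 1

Possible rational roots are divisors of -16. Testing w = -2 gives 0, so (w + 2) is a factor.
Divide: w³ + 9w² + 6w - 16 = (w + 2)(w² + 7w - 8).
Factor the quadratic: w = 1 or w = -8.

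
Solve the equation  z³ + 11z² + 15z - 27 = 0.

z = -9 or z = -3 or z = 1

Possible rational roots are divisors of -27. Testing z = -3 gives 0, so (z + 3) is a factor.
Divide: z³ + 11z² + 15z - 27 = (z + 3)(z² + 8z - 9).
Factor the quadratic: z = 1 or z = -9.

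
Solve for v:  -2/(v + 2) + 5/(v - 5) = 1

Multiply both sides by (v + 2)(v - 5):
-2(v - 5) + 5(v + 2) = (v + 2)(v - 5).
Expand and collect terms: v^2 - 6v - 30 = 0.
By the quadratic formula, v = (6 +/- sqrt(156)) / 2, so v ~= 9.245 or v ~= -3.245.
Neither value makes a denominator zero (v != -2, v != 5), so both are valid.

v = -3.245 or v = 9.245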